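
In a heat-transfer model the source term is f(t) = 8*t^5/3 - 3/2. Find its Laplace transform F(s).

Apply the Laplace transform termwise.
L{-3/2} = (-3/2)/s; (8/3)·[L{t^5} = 5!/s^6 = 120/s^6].

F(s) = -3/(2*s) + 320/s^6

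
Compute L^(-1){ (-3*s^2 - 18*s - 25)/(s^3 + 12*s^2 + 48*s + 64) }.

Factor the denominator: s^3 + 12*s^2 + 48*s + 64 = (s + 4)^3.
Partial fraction decomposition gives [-3/(s + 4)] + [6/(s + 4)^2] + [-1/(s + 4)^3].
Invert each term: -3/(s + 4) ↔ -3e^(-4t); 6/(s + 4)^2 ↔ 6t·e^(-4t); -1/(s + 4)^3 ↔ (-1/2)t^2·e^(-4t).

-t^2*exp(-4*t)/2 + 6*t*exp(-4*t) - 3*exp(-4*t)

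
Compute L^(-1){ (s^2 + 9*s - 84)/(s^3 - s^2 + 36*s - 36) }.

-2*exp(t) + 2*sin(6*t) + 3*cos(6*t)

Factor the denominator: s^3 - s^2 + 36*s - 36 = (s - 1)*(s^2 + 36).
Partial fraction decomposition gives [-2/(s - 1)] + [3*s/(s^2 + 36)] + [12/(s^2 + 36)].
Invert each term: -2/(s - 1) ↔ -2e^(t); 3·s/(s^2 + 36) ↔ 3cos(6t); 2·6/(s^2 + 36) ↔ 2sin(6t).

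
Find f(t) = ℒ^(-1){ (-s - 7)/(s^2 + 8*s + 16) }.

Factor the denominator: s^2 + 8*s + 16 = (s + 4)^2.
Partial fraction decomposition gives [-1/(s + 4)] + [-3/(s + 4)^2].
Invert each term: -1/(s + 4) ↔ -e^(-4t); -3/(s + 4)^2 ↔ -3t·e^(-4t).

f(t) = -3*t*exp(-4*t) - exp(-4*t)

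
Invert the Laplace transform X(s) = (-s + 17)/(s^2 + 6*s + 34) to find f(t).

f(t) = 4*exp(-3*t)*sin(5*t) - exp(-3*t)*cos(5*t)

Complete the square in the denominator: s^2 + 6*s + 34 = (s + 3)^2 + 5^2.
Split the numerator to match: -s + 17 = -1·(s + 3) + 4·5.
Invert each term: -1·(s + 3)/((s + 3)^2 + 25) ↔ -e^(-3t)cos(5t); 4·5/((s + 3)^2 + 25) ↔ 4e^(-3t)sin(5t).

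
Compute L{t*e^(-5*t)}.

L{e^(-5t)} = 1/(s + 5).
Then apply L{t·g(t)} = -d/ds[G(s)] with G(s) = 1/(s + 5):
differentiating 1 time and applying the sign gives (s + 5)^(-2).

(s + 5)^(-2)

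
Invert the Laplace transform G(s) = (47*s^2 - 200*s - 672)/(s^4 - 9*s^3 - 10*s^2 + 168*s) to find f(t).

f(t) = 3*exp(7*t) + 3*exp(6*t) - 4 - 2*exp(-4*t)

Factor the denominator: s^4 - 9*s^3 - 10*s^2 + 168*s = s*(s - 7)*(s - 6)*(s + 4).
Partial fraction decomposition gives [-2/(s + 4)] + [3/(s - 6)] + [-4/s] + [3/(s - 7)].
Invert each term: -2/(s + 4) ↔ -2e^(-4t); 3/(s - 6) ↔ 3e^(6t); -4/(s - 0) ↔ -4e^(0t); 3/(s - 7) ↔ 3e^(7t).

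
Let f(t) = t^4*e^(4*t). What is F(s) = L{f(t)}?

F(s) = 24/(s - 4)^5

L{t^4} = 4!/s^5 = 24/s^5.
By the first shifting theorem, multiplying by e^(4t) replaces s with s - 4.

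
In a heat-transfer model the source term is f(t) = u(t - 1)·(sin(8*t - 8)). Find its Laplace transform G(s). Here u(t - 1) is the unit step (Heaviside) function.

By the second shifting theorem, L{u(t - c)·g(t - c)} = e^(-cs)·H(s) with c = 1 and H(s) = L{g(t)}.
L{sin(8t)} = 8/(s^2 + 64).

G(s) = 8*exp(-s)/(s^2 + 64)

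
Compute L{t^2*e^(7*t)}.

2/(s - 7)^3

L{t^2} = 2!/s^3 = 2/s^3.
By the first shifting theorem, multiplying by e^(7t) replaces s with s - 7.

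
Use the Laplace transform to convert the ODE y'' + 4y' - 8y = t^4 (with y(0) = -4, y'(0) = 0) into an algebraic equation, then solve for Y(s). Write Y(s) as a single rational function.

Transform both sides with L{·}.
The derivative rules (L{y''} = s^2 Y - s·y(0) - y'(0) and L{y'} = sY - y(0), with y(0) = -4, y'(0) = 0) turn the left side into (s^2 + 4*s - 8)Y - (-4*s - 16).
The right side is L{t^4} = 24/s^5.
So (s^2 + 4*s - 8)Y = 24/s^5 + (-4*s - 16).
Solve for Y(s) and write it as one ratio of polynomials.

Y(s) = (-4*s^6 - 16*s^5 + 24)/(s^7 + 4*s^6 - 8*s^5)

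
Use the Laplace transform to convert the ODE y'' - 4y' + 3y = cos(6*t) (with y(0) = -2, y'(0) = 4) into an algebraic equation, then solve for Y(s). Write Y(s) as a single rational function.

Transform both sides with L{·}.
With L{y''} = s^2 Y - s·y(0) - y'(0) and L{y'} = sY - y(0), with y(0) = -2, y'(0) = 4: the LHS transforms to (s^2 - 4*s + 3)Y - (-2*s + 12).
The right side is L{cos(6*t)} = s/(s^2 + 36).
So (s^2 - 4*s + 3)Y = s/(s^2 + 36) + (-2*s + 12).
Solve for Y(s) and write it as one ratio of polynomials.

Y(s) = (-2*s^3 + 12*s^2 - 71*s + 432)/(s^4 - 4*s^3 + 39*s^2 - 144*s + 108)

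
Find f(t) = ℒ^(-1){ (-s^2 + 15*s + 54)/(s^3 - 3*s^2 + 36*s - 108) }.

f(t) = 2*exp(3*t) + sin(6*t) - 3*cos(6*t)

Factor the denominator: s^3 - 3*s^2 + 36*s - 108 = (s - 3)*(s^2 + 36).
Partial fraction decomposition gives [2/(s - 3)] + [-3*s/(s^2 + 36)] + [6/(s^2 + 36)].
Invert each term: 2/(s - 3) ↔ 2e^(3t); -3·s/(s^2 + 36) ↔ -3cos(6t); 1·6/(s^2 + 36) ↔ sin(6t).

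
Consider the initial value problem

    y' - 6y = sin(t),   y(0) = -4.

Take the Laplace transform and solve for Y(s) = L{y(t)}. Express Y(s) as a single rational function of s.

Y(s) = (-4*s^2 - 3)/(s^3 - 6*s^2 + s - 6)

Laplace-transform each side.
With L{y'} = sY - y(0) = sY - (-4): the LHS transforms to (s - 6)Y - (-4).
The right side is L{sin(t)} = 1/(s^2 + 1).
So (s - 6)Y = 1/(s^2 + 1) + (-4).
Solve for Y(s) and write it as one ratio of polynomials.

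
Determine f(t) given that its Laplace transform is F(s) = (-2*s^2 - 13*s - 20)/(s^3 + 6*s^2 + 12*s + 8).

f(t) = -t^2*exp(-2*t) - 5*t*exp(-2*t) - 2*exp(-2*t)

Factor the denominator: s^3 + 6*s^2 + 12*s + 8 = (s + 2)^3.
Partial fraction decomposition gives [-2/(s + 2)] + [-5/(s + 2)^2] + [-2/(s + 2)^3].
Invert each term: -2/(s + 2) ↔ -2e^(-2t); -5/(s + 2)^2 ↔ -5t·e^(-2t); -2/(s + 2)^3 ↔ (-1)t^2·e^(-2t).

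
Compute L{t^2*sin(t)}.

2*(3*s^2 - 1)/(s^2 + 1)^3

L{sin(t)} = 1/(s^2 + 1).
Then apply L{t^2·g(t)} = (-1)^2 d^2/ds^2[G(s)] with G(s) = 1/(s^2 + 1):
differentiating 2 times and applying the sign gives 2*(3*s^2 - 1)/(s^2 + 1)^3.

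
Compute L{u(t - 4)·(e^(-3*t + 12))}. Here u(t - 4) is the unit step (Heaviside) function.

exp(-4*s)/(s + 3)

By the second shifting theorem, L{u(t - c)·g(t - c)} = e^(-cs)·G(s) with c = 4 and G(s) = L{g(t)}.
L{e^(-3t)} = 1/(s + 3).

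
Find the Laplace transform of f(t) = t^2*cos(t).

2*s*(s^2 - 3)/(s^2 + 1)^3

L{cos(t)} = s/(s^2 + 1).
Then apply L{t^2·g(t)} = (-1)^2 d^2/ds^2[H(s)] with H(s) = s/(s^2 + 1):
differentiating 2 times and applying the sign gives 2*s*(s^2 - 3)/(s^2 + 1)^3.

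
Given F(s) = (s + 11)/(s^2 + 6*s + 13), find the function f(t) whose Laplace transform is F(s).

Complete the square in the denominator: s^2 + 6*s + 13 = (s + 3)^2 + 2^2.
Split the numerator to match: s + 11 = 1·(s + 3) + 4·2.
Invert each term: 1·(s + 3)/((s + 3)^2 + 4) ↔ e^(-3t)cos(2t); 4·2/((s + 3)^2 + 4) ↔ 4e^(-3t)sin(2t).

f(t) = 4*exp(-3*t)*sin(2*t) + exp(-3*t)*cos(2*t)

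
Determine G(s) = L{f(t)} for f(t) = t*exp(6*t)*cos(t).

G(s) = (s - 7)*(s - 5)/(s^2 - 12*s + 37)^2

L{cos(t)} = s/(s^2 + 1).
Multiplying by e^(6t) shifts s → s - 6, so L{exp(6*t)*cos(t)} = (s - 6)/((s - 6)^2 + 1).
Then apply L{t·g(t)} = -d/ds[H(s)] with H(s) = (s - 6)/((s - 6)^2 + 1):
differentiating 1 time and applying the sign gives (s - 7)*(s - 5)/(s^2 - 12*s + 37)^2.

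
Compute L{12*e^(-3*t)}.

12/(s + 3)

L{12} = 12/s.
By the first shifting theorem, multiplying by e^(-3t) replaces s with s + 3.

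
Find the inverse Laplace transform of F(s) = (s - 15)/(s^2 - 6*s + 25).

-3*exp(3*t)*sin(4*t) + exp(3*t)*cos(4*t)

Complete the square in the denominator: s^2 - 6*s + 25 = (s - 3)^2 + 4^2.
Split the numerator to match: s - 15 = 1·(s - 3) - 3·4.
Invert each term: 1·(s - 3)/((s - 3)^2 + 16) ↔ e^(3t)cos(4t); -3·4/((s - 3)^2 + 16) ↔ -3e^(3t)sin(4t).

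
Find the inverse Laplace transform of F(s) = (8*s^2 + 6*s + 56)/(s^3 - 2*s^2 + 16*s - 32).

Factor the denominator: s^3 - 2*s^2 + 16*s - 32 = (s - 2)*(s^2 + 16).
Partial fraction decomposition gives [5/(s - 2)] + [3*s/(s^2 + 16)] + [12/(s^2 + 16)].
Invert each term: 5/(s - 2) ↔ 5e^(2t); 3·s/(s^2 + 16) ↔ 3cos(4t); 3·4/(s^2 + 16) ↔ 3sin(4t).

5*exp(2*t) + 3*sin(4*t) + 3*cos(4*t)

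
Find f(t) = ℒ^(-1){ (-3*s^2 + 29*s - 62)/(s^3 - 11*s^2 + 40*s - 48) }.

Factor the denominator: s^3 - 11*s^2 + 40*s - 48 = (s - 4)^2*(s - 3).
Partial fraction decomposition gives [-1/(s - 4)] + [6/(s - 4)^2] + [-2/(s - 3)].
Invert each term: -1/(s - 4) ↔ -e^(4t); 6/(s - 4)^2 ↔ 6t·e^(4t); -2/(s - 3) ↔ -2e^(3t).

f(t) = 6*t*exp(4*t) - exp(4*t) - 2*exp(3*t)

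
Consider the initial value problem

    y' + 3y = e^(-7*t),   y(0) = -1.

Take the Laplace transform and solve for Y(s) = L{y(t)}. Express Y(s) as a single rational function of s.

Take the Laplace transform of both sides.
With L{y'} = sY - y(0) = sY - (-1): the LHS transforms to (s + 3)Y - (-1).
The right side is L{e^(-7*t)} = 1/(s + 7).
So (s + 3)Y = 1/(s + 7) + (-1).
Isolate Y and clear denominators.

Y(s) = (-s - 6)/(s^2 + 10*s + 21)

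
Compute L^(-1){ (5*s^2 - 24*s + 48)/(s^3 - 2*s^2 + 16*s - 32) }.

Factor the denominator: s^3 - 2*s^2 + 16*s - 32 = (s - 2)*(s^2 + 16).
Partial fraction decomposition gives [1/(s - 2)] + [4*s/(s^2 + 16)] + [-16/(s^2 + 16)].
Invert each term: 1/(s - 2) ↔ e^(2t); 4·s/(s^2 + 16) ↔ 4cos(4t); -4·4/(s^2 + 16) ↔ -4sin(4t).

exp(2*t) - 4*sin(4*t) + 4*cos(4*t)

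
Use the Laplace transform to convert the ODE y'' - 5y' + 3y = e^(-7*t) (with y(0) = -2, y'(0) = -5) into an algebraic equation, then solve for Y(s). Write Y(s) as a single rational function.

Y(s) = (-2*s^2 - 9*s + 36)/(s^3 + 2*s^2 - 32*s + 21)

Take the Laplace transform of both sides.
The derivative rules (L{y''} = s^2 Y - s·y(0) - y'(0) and L{y'} = sY - y(0), with y(0) = -2, y'(0) = -5) turn the left side into (s^2 - 5*s + 3)Y - (-2*s + 5).
The right side is L{e^(-7*t)} = 1/(s + 7).
So (s^2 - 5*s + 3)Y = 1/(s + 7) + (-2*s + 5).
Solve for Y(s) and write it as one ratio of polynomials.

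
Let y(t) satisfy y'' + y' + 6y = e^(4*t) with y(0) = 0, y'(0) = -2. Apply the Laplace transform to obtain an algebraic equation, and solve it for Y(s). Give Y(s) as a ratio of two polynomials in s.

Take the Laplace transform of both sides.
Using L{y''} = s^2 Y - s·y(0) - y'(0) and L{y'} = sY - y(0), with y(0) = 0, y'(0) = -2, the left side becomes (s^2 + s + 6)Y - (-2).
The right side is L{e^(4*t)} = 1/(s - 4).
So (s^2 + s + 6)Y = 1/(s - 4) + (-2).
Divide through and combine into a single rational function.

Y(s) = (-2*s + 9)/(s^3 - 3*s^2 + 2*s - 24)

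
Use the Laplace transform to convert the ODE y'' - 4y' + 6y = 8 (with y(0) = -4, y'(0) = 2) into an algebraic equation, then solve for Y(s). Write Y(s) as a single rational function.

Transform both sides with L{·}.
Using L{y''} = s^2 Y - s·y(0) - y'(0) and L{y'} = sY - y(0), with y(0) = -4, y'(0) = 2, the left side becomes (s^2 - 4*s + 6)Y - (-4*s + 18).
The right side is L{8} = 8/s.
So (s^2 - 4*s + 6)Y = 8/s + (-4*s + 18).
Divide through and combine into a single rational function.

Y(s) = (-4*s^2 + 18*s + 8)/(s^3 - 4*s^2 + 6*s)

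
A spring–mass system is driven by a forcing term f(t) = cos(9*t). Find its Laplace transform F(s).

L{cos(9t)} = s/(s^2 + 81).

F(s) = s/(s^2 + 81)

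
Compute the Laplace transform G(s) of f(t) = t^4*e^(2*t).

L{t^4} = 4!/s^5 = 24/s^5.
By the first shifting theorem, multiplying by e^(2t) replaces s with s - 2.

G(s) = 24/(s - 2)^5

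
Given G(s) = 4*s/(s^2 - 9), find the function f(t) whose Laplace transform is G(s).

Since L{cosh(3t)} = s/(s^2 - 9), the inverse is cosh(3*t), scaled by 4.

f(t) = 4*cosh(3*t)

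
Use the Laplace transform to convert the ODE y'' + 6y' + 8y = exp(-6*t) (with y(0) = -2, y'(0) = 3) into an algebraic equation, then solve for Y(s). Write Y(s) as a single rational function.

Y(s) = (-2*s^2 - 21*s - 53)/(s^3 + 12*s^2 + 44*s + 48)

Take the Laplace transform of both sides.
Using L{y''} = s^2 Y - s·y(0) - y'(0) and L{y'} = sY - y(0), with y(0) = -2, y'(0) = 3, the left side becomes (s^2 + 6*s + 8)Y - (-2*s - 9).
The right side is L{exp(-6*t)} = 1/(s + 6).
So (s^2 + 6*s + 8)Y = 1/(s + 6) + (-2*s - 9).
Divide through and combine into a single rational function.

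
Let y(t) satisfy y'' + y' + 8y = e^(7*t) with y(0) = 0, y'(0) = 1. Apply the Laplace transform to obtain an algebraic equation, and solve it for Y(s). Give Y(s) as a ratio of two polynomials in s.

Transform both sides with L{·}.
Using L{y''} = s^2 Y - s·y(0) - y'(0) and L{y'} = sY - y(0), with y(0) = 0, y'(0) = 1, the left side becomes (s^2 + s + 8)Y - (1).
The right side is L{e^(7*t)} = 1/(s - 7).
So (s^2 + s + 8)Y = 1/(s - 7) + (1).
Isolate Y and clear denominators.

Y(s) = (s - 6)/(s^3 - 6*s^2 + s - 56)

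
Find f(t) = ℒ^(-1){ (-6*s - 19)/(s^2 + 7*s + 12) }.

Factor the denominator: s^2 + 7*s + 12 = (s + 3)*(s + 4).
Partial fraction decomposition gives [-1/(s + 3)] + [-5/(s + 4)].
Invert each term: -1/(s + 3) ↔ -e^(-3t); -5/(s + 4) ↔ -5e^(-4t).

f(t) = -exp(-3*t) - 5*exp(-4*t)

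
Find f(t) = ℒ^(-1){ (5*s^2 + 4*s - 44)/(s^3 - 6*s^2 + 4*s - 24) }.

f(t) = 4*exp(6*t) + 5*sin(2*t) + cos(2*t)

Factor the denominator: s^3 - 6*s^2 + 4*s - 24 = (s - 6)*(s^2 + 4).
Partial fraction decomposition gives [4/(s - 6)] + [s/(s^2 + 4)] + [10/(s^2 + 4)].
Invert each term: 4/(s - 6) ↔ 4e^(6t); 1·s/(s^2 + 4) ↔ cos(2t); 5·2/(s^2 + 4) ↔ 5sin(2t).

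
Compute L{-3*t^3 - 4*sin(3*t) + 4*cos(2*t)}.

Apply the Laplace transform termwise.
(-3)·[L{t^3} = 3!/s^4 = 6/s^4]; (-4)·[L{sin(3t)} = 3/(s^2 + 9)]; (4)·[L{cos(2t)} = s/(s^2 + 4)].

4*s/(s^2 + 4) - 12/(s^2 + 9) - 18/s^4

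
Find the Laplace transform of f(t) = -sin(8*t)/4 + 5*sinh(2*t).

The transform is linear, so treat each term independently.
(5)·[L{sinh(2t)} = 2/(s^2 - 4)]; (-1/4)·[L{sin(8t)} = 8/(s^2 + 64)].

-2/(s^2 + 64) + 10/(s^2 - 4)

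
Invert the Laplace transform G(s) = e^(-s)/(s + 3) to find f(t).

The factor e^(-s) signals a time shift by c = 1 (second shifting theorem).
L{e^(-3t)} = 1/(s + 3), so L^-1{1/(s + 3)} = e^(-3*t).
Hence the inverse is u(t - 1) times that function evaluated at t - 1.

f(t) = Heaviside(t - 1)*(exp(-3*t + 3))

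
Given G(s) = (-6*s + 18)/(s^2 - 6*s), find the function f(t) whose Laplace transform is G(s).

Rewrite the denominator: s^2 - 6*s = (s - 3)^2 - 9.
The form in (s - 3) signals a first-shifting-theorem factor e^(3t).
Since L{cosh(3t)} = s/(s^2 - 9), the inverse is e^(3*t)*cosh(3*t), scaled by -6.

f(t) = -6*exp(3*t)*cosh(3*t)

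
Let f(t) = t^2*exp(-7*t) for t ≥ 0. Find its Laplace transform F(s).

L{e^(-7t)} = 1/(s + 7).
Then apply L{t^2·g(t)} = (-1)^2 d^2/ds^2[G(s)] with G(s) = 1/(s + 7):
differentiating 2 times and applying the sign gives 2/(s + 7)^3.

F(s) = 2/(s + 7)^3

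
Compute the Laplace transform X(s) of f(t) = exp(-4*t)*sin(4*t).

L{sin(4t)} = 4/(s^2 + 16).
By the first shifting theorem, multiplying by e^(-4t) replaces s with s + 4.

X(s) = 4/((s + 4)^2 + 16)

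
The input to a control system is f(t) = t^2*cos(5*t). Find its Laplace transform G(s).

L{cos(5t)} = s/(s^2 + 25).
Then apply L{t^2·g(t)} = (-1)^2 d^2/ds^2[H(s)] with H(s) = s/(s^2 + 25):
differentiating 2 times and applying the sign gives 2*s*(s^2 - 75)/(s^2 + 25)^3.

G(s) = 2*s*(s^2 - 75)/(s^2 + 25)^3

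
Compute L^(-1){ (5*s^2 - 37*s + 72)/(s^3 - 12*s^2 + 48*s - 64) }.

2*t^2*exp(4*t) + 3*t*exp(4*t) + 5*exp(4*t)

Factor the denominator: s^3 - 12*s^2 + 48*s - 64 = (s - 4)^3.
Partial fraction decomposition gives [5/(s - 4)] + [3/(s - 4)^2] + [4/(s - 4)^3].
Invert each term: 5/(s - 4) ↔ 5e^(4t); 3/(s - 4)^2 ↔ 3t·e^(4t); 4/(s - 4)^3 ↔ (2)t^2·e^(4t).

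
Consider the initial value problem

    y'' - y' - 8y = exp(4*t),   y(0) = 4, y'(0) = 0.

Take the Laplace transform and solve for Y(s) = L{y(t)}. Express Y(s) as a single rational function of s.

Transform both sides with L{·}.
With L{y''} = s^2 Y - s·y(0) - y'(0) and L{y'} = sY - y(0), with y(0) = 4, y'(0) = 0: the LHS transforms to (s^2 - s - 8)Y - (4*s - 4).
The right side is L{exp(4*t)} = 1/(s - 4).
So (s^2 - s - 8)Y = 1/(s - 4) + (4*s - 4).
Solve for Y(s) and write it as one ratio of polynomials.

Y(s) = (4*s^2 - 20*s + 17)/(s^3 - 5*s^2 - 4*s + 32)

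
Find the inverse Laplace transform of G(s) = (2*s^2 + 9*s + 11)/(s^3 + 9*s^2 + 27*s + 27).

t^2*exp(-3*t) - 3*t*exp(-3*t) + 2*exp(-3*t)

Factor the denominator: s^3 + 9*s^2 + 27*s + 27 = (s + 3)^3.
Partial fraction decomposition gives [2/(s + 3)] + [-3/(s + 3)^2] + [2/(s + 3)^3].
Invert each term: 2/(s + 3) ↔ 2e^(-3t); -3/(s + 3)^2 ↔ -3t·e^(-3t); 2/(s + 3)^3 ↔ (1)t^2·e^(-3t).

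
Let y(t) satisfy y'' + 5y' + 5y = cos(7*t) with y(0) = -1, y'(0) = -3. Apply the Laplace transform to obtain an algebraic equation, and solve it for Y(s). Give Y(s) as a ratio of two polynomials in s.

Y(s) = (-s^3 - 8*s^2 - 48*s - 392)/(s^4 + 5*s^3 + 54*s^2 + 245*s + 245)

Transform both sides with L{·}.
The derivative rules (L{y''} = s^2 Y - s·y(0) - y'(0) and L{y'} = sY - y(0), with y(0) = -1, y'(0) = -3) turn the left side into (s^2 + 5*s + 5)Y - (-s - 8).
The right side is L{cos(7*t)} = s/(s^2 + 49).
So (s^2 + 5*s + 5)Y = s/(s^2 + 49) + (-s - 8).
Divide through and combine into a single rational function.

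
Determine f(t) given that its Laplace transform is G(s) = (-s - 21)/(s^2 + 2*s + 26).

f(t) = -4*exp(-t)*sin(5*t) - exp(-t)*cos(5*t)

Complete the square in the denominator: s^2 + 2*s + 26 = (s + 1)^2 + 5^2.
Split the numerator to match: -s - 21 = -1·(s + 1) - 4·5.
Invert each term: -1·(s + 1)/((s + 1)^2 + 25) ↔ -e^(-t)cos(5t); -4·5/((s + 1)^2 + 25) ↔ -4e^(-t)sin(5t).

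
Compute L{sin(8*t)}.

L{sin(8t)} = 8/(s^2 + 64).

8/(s^2 + 64)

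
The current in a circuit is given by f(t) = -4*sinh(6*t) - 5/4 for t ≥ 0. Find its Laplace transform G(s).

G(s) = -24/(s^2 - 36) - 5/(4*s)

Apply the Laplace transform termwise.
L{-5/4} = (-5/4)/s; (-4)·[L{sinh(6t)} = 6/(s^2 - 36)].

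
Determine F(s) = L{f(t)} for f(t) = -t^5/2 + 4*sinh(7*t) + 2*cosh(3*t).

By linearity of the Laplace transform, transform each term separately.
(-1/2)·[L{t^5} = 5!/s^6 = 120/s^6]; (2)·[L{cosh(3t)} = s/(s^2 - 9)]; (4)·[L{sinh(7t)} = 7/(s^2 - 49)].

F(s) = 2*s/(s^2 - 9) + 28/(s^2 - 49) - 60/s^6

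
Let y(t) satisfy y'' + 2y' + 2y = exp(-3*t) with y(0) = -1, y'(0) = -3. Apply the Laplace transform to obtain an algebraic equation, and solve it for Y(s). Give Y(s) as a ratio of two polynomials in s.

Y(s) = (-s^2 - 8*s - 14)/(s^3 + 5*s^2 + 8*s + 6)

Take the Laplace transform of both sides.
With L{y''} = s^2 Y - s·y(0) - y'(0) and L{y'} = sY - y(0), with y(0) = -1, y'(0) = -3: the LHS transforms to (s^2 + 2*s + 2)Y - (-s - 5).
The right side is L{exp(-3*t)} = 1/(s + 3).
So (s^2 + 2*s + 2)Y = 1/(s + 3) + (-s - 5).
Solve for Y(s) and write it as one ratio of polynomials.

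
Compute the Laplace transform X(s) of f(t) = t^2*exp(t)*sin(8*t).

X(s) = 16*(3*s^2 - 6*s - 61)/(s^2 - 2*s + 65)^3

L{sin(8t)} = 8/(s^2 + 64).
Multiplying by e^(t) shifts s → s - 1, so L{exp(t)*sin(8*t)} = 8/((s - 1)^2 + 64).
Then apply L{t^2·g(t)} = (-1)^2 d^2/ds^2[G(s)] with G(s) = 8/((s - 1)^2 + 64):
differentiating 2 times and applying the sign gives 16*(3*s^2 - 6*s - 61)/(s^2 - 2*s + 65)^3.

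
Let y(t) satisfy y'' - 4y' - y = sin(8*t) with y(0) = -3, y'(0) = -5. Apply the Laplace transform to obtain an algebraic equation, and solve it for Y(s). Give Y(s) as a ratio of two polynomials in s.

Y(s) = (-3*s^3 + 7*s^2 - 192*s + 456)/(s^4 - 4*s^3 + 63*s^2 - 256*s - 64)

Transform both sides with L{·}.
Using L{y''} = s^2 Y - s·y(0) - y'(0) and L{y'} = sY - y(0), with y(0) = -3, y'(0) = -5, the left side becomes (s^2 - 4*s - 1)Y - (-3*s + 7).
The right side is L{sin(8*t)} = 8/(s^2 + 64).
So (s^2 - 4*s - 1)Y = 8/(s^2 + 64) + (-3*s + 7).
Divide through and combine into a single rational function.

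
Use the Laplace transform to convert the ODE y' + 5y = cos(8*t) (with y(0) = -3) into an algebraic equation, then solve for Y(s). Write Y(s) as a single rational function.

Y(s) = (-3*s^2 + s - 192)/(s^3 + 5*s^2 + 64*s + 320)

Take the Laplace transform of both sides.
Using L{y'} = sY - y(0) = sY - (-3), the left side becomes (s + 5)Y - (-3).
The right side is L{cos(8*t)} = s/(s^2 + 64).
So (s + 5)Y = s/(s^2 + 64) + (-3).
Isolate Y and clear denominators.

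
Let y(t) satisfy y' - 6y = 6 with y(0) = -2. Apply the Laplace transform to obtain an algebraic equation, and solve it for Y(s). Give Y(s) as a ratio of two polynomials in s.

Laplace-transform each side.
With L{y'} = sY - y(0) = sY - (-2): the LHS transforms to (s - 6)Y - (-2).
The right side is L{6} = 6/s.
So (s - 6)Y = 6/s + (-2).
Solve for Y(s) and write it as one ratio of polynomials.

Y(s) = (-2*s + 6)/(s^2 - 6*s)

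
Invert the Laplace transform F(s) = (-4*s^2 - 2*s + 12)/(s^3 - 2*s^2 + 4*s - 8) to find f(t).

Factor the denominator: s^3 - 2*s^2 + 4*s - 8 = (s - 2)*(s^2 + 4).
Partial fraction decomposition gives [-1/(s - 2)] + [-3*s/(s^2 + 4)] + [-8/(s^2 + 4)].
Invert each term: -1/(s - 2) ↔ -e^(2t); -3·s/(s^2 + 4) ↔ -3cos(2t); -4·2/(s^2 + 4) ↔ -4sin(2t).

f(t) = -exp(2*t) - 4*sin(2*t) - 3*cos(2*t)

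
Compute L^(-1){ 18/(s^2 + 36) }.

3*sin(6*t)

Since L{sin(6t)} = 6/(s^2 + 36), the inverse is sin(6*t), scaled by 3.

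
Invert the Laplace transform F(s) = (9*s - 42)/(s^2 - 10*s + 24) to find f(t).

f(t) = 6*exp(6*t) + 3*exp(4*t)

Factor the denominator: s^2 - 10*s + 24 = (s - 6)*(s - 4).
Partial fraction decomposition gives [6/(s - 6)] + [3/(s - 4)].
Invert each term: 6/(s - 6) ↔ 6e^(6t); 3/(s - 4) ↔ 3e^(4t).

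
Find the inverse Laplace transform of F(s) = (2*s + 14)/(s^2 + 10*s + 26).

4*exp(-5*t)*sin(t) + 2*exp(-5*t)*cos(t)

Complete the square in the denominator: s^2 + 10*s + 26 = (s + 5)^2 + 1^2.
Split the numerator to match: 2*s + 14 = 2·(s + 5) + 4·1.
Invert each term: 2·(s + 5)/((s + 5)^2 + 1) ↔ 2e^(-5t)cos(t); 4·1/((s + 5)^2 + 1) ↔ 4e^(-5t)sin(t).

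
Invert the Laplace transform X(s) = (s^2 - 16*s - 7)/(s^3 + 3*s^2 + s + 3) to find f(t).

f(t) = -4*sin(t) - 4*cos(t) + 5*exp(-3*t)

Factor the denominator: s^3 + 3*s^2 + s + 3 = (s + 3)*(s^2 + 1).
Partial fraction decomposition gives [5/(s + 3)] + [-4*s/(s^2 + 1)] + [-4/(s^2 + 1)].
Invert each term: 5/(s + 3) ↔ 5e^(-3t); -4·s/(s^2 + 1) ↔ -4cos(t); -4·1/(s^2 + 1) ↔ -4sin(t).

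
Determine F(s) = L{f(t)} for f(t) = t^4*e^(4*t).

L{t^4} = 4!/s^5 = 24/s^5.
By the first shifting theorem, multiplying by e^(4t) replaces s with s - 4.

F(s) = 24/(s - 4)^5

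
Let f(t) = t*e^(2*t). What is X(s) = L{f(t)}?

L{e^(2t)} = 1/(s - 2).
Then apply L{t·g(t)} = -d/ds[G(s)] with G(s) = 1/(s - 2):
differentiating 1 time and applying the sign gives (s - 2)^(-2).

X(s) = (s - 2)^(-2)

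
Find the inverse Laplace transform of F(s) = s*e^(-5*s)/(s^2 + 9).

Heaviside(t - 5)*(cos(3*t - 15))

The factor e^(-5s) signals a time shift by c = 5 (second shifting theorem).
L{cos(3t)} = s/(s^2 + 9), so L^-1{s/(s^2 + 9)} = cos(3*t).
Hence the inverse is u(t - 5) times that function evaluated at t - 5.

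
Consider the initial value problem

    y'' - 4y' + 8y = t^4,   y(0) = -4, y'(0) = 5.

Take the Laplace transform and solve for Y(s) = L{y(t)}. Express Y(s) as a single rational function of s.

Take the Laplace transform of both sides.
Using L{y''} = s^2 Y - s·y(0) - y'(0) and L{y'} = sY - y(0), with y(0) = -4, y'(0) = 5, the left side becomes (s^2 - 4*s + 8)Y - (-4*s + 21).
The right side is L{t^4} = 24/s^5.
So (s^2 - 4*s + 8)Y = 24/s^5 + (-4*s + 21).
Solve for Y(s) and write it as one ratio of polynomials.

Y(s) = (-4*s^6 + 21*s^5 + 24)/(s^7 - 4*s^6 + 8*s^5)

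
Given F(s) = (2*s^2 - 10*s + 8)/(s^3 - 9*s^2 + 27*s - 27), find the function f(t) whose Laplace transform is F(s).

Factor the denominator: s^3 - 9*s^2 + 27*s - 27 = (s - 3)^3.
Partial fraction decomposition gives [2/(s - 3)] + [2/(s - 3)^2] + [-4/(s - 3)^3].
Invert each term: 2/(s - 3) ↔ 2e^(3t); 2/(s - 3)^2 ↔ 2t·e^(3t); -4/(s - 3)^3 ↔ (-2)t^2·e^(3t).

f(t) = -2*t^2*exp(3*t) + 2*t*exp(3*t) + 2*exp(3*t)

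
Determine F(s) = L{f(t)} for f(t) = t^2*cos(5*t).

L{cos(5t)} = s/(s^2 + 25).
Then apply L{t^2·g(t)} = (-1)^2 d^2/ds^2[G(s)] with G(s) = s/(s^2 + 25):
differentiating 2 times and applying the sign gives 2*s*(s^2 - 75)/(s^2 + 25)^3.

F(s) = 2*s*(s^2 - 75)/(s^2 + 25)^3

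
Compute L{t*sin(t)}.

L{sin(t)} = 1/(s^2 + 1).
Then apply L{t·g(t)} = -d/ds[G(s)] with G(s) = 1/(s^2 + 1):
differentiating 1 time and applying the sign gives 2*s/(s^2 + 1)^2.

2*s/(s^2 + 1)^2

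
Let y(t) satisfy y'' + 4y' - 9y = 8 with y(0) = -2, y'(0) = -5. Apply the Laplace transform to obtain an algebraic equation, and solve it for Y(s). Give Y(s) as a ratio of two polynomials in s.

Y(s) = (-2*s^2 - 13*s + 8)/(s^3 + 4*s^2 - 9*s)

Apply the Laplace transform to the equation.
With L{y''} = s^2 Y - s·y(0) - y'(0) and L{y'} = sY - y(0), with y(0) = -2, y'(0) = -5: the LHS transforms to (s^2 + 4*s - 9)Y - (-2*s - 13).
The right side is L{8} = 8/s.
So (s^2 + 4*s - 9)Y = 8/s + (-2*s - 13).
Isolate Y and clear denominators.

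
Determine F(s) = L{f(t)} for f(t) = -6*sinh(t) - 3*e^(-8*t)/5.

Apply the Laplace transform termwise.
(-6)·[L{sinh(t)} = 1/(s^2 - 1)]; (-3/5)·[L{e^(-8t)} = 1/(s + 8)].

F(s) = -6/(s^2 - 1) - 3/(5*(s + 8))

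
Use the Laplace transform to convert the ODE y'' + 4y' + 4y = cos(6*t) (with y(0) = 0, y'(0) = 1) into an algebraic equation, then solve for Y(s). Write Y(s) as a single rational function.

Y(s) = (s^2 + s + 36)/(s^4 + 4*s^3 + 40*s^2 + 144*s + 144)

Take the Laplace transform of both sides.
Using L{y''} = s^2 Y - s·y(0) - y'(0) and L{y'} = sY - y(0), with y(0) = 0, y'(0) = 1, the left side becomes (s^2 + 4*s + 4)Y - (1).
The right side is L{cos(6*t)} = s/(s^2 + 36).
So (s^2 + 4*s + 4)Y = s/(s^2 + 36) + (1).
Isolate Y and clear denominators.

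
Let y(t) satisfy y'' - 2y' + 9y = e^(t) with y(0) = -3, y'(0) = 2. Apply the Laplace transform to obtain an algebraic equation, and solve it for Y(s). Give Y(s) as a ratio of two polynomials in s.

Y(s) = (-3*s^2 + 11*s - 7)/(s^3 - 3*s^2 + 11*s - 9)

Take the Laplace transform of both sides.
With L{y''} = s^2 Y - s·y(0) - y'(0) and L{y'} = sY - y(0), with y(0) = -3, y'(0) = 2: the LHS transforms to (s^2 - 2*s + 9)Y - (-3*s + 8).
The right side is L{e^(t)} = 1/(s - 1).
So (s^2 - 2*s + 9)Y = 1/(s - 1) + (-3*s + 8).
Solve for Y(s) and write it as one ratio of polynomials.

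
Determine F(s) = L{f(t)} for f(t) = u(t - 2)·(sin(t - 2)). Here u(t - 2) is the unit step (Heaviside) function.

By the second shifting theorem, L{u(t - c)·g(t - c)} = e^(-cs)·G(s) with c = 2 and G(s) = L{g(t)}.
L{sin(t)} = 1/(s^2 + 1).

F(s) = exp(-2*s)/(s^2 + 1)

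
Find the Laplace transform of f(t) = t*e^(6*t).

L{e^(6t)} = 1/(s - 6).
Then apply L{t·g(t)} = -d/ds[H(s)] with H(s) = 1/(s - 6):
differentiating 1 time and applying the sign gives (s - 6)^(-2).

(s - 6)^(-2)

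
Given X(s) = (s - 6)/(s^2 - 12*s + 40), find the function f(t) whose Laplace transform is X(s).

Rewrite the denominator: s^2 - 12*s + 40 = (s - 6)^2 + 4.
The form in (s - 6) signals a first-shifting-theorem factor e^(6t).
Since L{cos(2t)} = s/(s^2 + 4), the inverse is exp(6*t)*cos(2*t).

f(t) = exp(6*t)*cos(2*t)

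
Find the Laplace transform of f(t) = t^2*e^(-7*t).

2/(s + 7)^3

L{e^(-7t)} = 1/(s + 7).
Then apply L{t^2·g(t)} = (-1)^2 d^2/ds^2[G(s)] with G(s) = 1/(s + 7):
differentiating 2 times and applying the sign gives 2/(s + 7)^3.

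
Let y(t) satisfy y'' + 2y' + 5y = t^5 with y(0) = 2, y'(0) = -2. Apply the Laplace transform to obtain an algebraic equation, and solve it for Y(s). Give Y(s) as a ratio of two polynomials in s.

Laplace-transform each side.
Using L{y''} = s^2 Y - s·y(0) - y'(0) and L{y'} = sY - y(0), with y(0) = 2, y'(0) = -2, the left side becomes (s^2 + 2*s + 5)Y - (2*s + 2).
The right side is L{t^5} = 120/s^6.
So (s^2 + 2*s + 5)Y = 120/s^6 + (2*s + 2).
Solve for Y(s) and write it as one ratio of polynomials.

Y(s) = (2*s^7 + 2*s^6 + 120)/(s^8 + 2*s^7 + 5*s^6)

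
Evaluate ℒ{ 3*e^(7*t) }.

L{3} = 3/s.
By the first shifting theorem, multiplying by e^(7t) replaces s with s - 7.

3/(s - 7)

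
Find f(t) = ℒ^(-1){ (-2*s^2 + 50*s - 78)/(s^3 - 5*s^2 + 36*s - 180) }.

Factor the denominator: s^3 - 5*s^2 + 36*s - 180 = (s - 5)*(s^2 + 36).
Partial fraction decomposition gives [2/(s - 5)] + [-4*s/(s^2 + 36)] + [30/(s^2 + 36)].
Invert each term: 2/(s - 5) ↔ 2e^(5t); -4·s/(s^2 + 36) ↔ -4cos(6t); 5·6/(s^2 + 36) ↔ 5sin(6t).

f(t) = 2*exp(5*t) + 5*sin(6*t) - 4*cos(6*t)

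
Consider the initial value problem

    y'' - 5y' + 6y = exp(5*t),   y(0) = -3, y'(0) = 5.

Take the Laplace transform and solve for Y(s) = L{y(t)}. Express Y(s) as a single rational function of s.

Y(s) = (-3*s^2 + 35*s - 99)/(s^3 - 10*s^2 + 31*s - 30)

Laplace-transform each side.
The derivative rules (L{y''} = s^2 Y - s·y(0) - y'(0) and L{y'} = sY - y(0), with y(0) = -3, y'(0) = 5) turn the left side into (s^2 - 5*s + 6)Y - (-3*s + 20).
The right side is L{exp(5*t)} = 1/(s - 5).
So (s^2 - 5*s + 6)Y = 1/(s - 5) + (-3*s + 20).
Divide through and combine into a single rational function.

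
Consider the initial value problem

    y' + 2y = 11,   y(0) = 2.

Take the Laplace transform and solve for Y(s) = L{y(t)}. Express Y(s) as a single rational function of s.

Take the Laplace transform of both sides.
The derivative rules (L{y'} = sY - y(0) = sY - 2) turn the left side into (s + 2)Y - (2).
The right side is L{11} = 11/s.
So (s + 2)Y = 11/s + (2).
Isolate Y and clear denominators.

Y(s) = (2*s + 11)/(s^2 + 2*s)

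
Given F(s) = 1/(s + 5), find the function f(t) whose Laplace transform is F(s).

Since L{e^(-5t)} = 1/(s + 5), the inverse is exp(-5*t).

f(t) = exp(-5*t)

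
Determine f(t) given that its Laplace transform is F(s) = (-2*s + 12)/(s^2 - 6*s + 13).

f(t) = 3*exp(3*t)*sin(2*t) - 2*exp(3*t)*cos(2*t)

Complete the square in the denominator: s^2 - 6*s + 13 = (s - 3)^2 + 2^2.
Split the numerator to match: -2*s + 12 = -2·(s - 3) + 3·2.
Invert each term: -2·(s - 3)/((s - 3)^2 + 4) ↔ -2e^(3t)cos(2t); 3·2/((s - 3)^2 + 4) ↔ 3e^(3t)sin(2t).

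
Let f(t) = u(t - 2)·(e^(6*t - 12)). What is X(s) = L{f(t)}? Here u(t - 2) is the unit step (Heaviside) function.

X(s) = exp(-2*s)/(s - 6)

By the second shifting theorem, L{u(t - c)·g(t - c)} = e^(-cs)·G(s) with c = 2 and G(s) = L{g(t)}.
L{e^(6t)} = 1/(s - 6).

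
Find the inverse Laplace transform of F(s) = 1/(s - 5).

Since L{e^(5t)} = 1/(s - 5), the inverse is exp(5*t).

exp(5*t)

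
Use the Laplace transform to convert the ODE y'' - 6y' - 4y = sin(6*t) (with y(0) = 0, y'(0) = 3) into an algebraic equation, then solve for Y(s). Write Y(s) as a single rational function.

Take the Laplace transform of both sides.
Using L{y''} = s^2 Y - s·y(0) - y'(0) and L{y'} = sY - y(0), with y(0) = 0, y'(0) = 3, the left side becomes (s^2 - 6*s - 4)Y - (3).
The right side is L{sin(6*t)} = 6/(s^2 + 36).
So (s^2 - 6*s - 4)Y = 6/(s^2 + 36) + (3).
Solve for Y(s) and write it as one ratio of polynomials.

Y(s) = (3*s^2 + 114)/(s^4 - 6*s^3 + 32*s^2 - 216*s - 144)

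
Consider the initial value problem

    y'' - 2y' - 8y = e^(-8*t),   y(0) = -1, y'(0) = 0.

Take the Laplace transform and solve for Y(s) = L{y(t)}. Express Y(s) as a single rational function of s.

Laplace-transform each side.
Using L{y''} = s^2 Y - s·y(0) - y'(0) and L{y'} = sY - y(0), with y(0) = -1, y'(0) = 0, the left side becomes (s^2 - 2*s - 8)Y - (-s + 2).
The right side is L{e^(-8*t)} = 1/(s + 8).
So (s^2 - 2*s - 8)Y = 1/(s + 8) + (-s + 2).
Isolate Y and clear denominators.

Y(s) = (-s^2 - 6*s + 17)/(s^3 + 6*s^2 - 24*s - 64)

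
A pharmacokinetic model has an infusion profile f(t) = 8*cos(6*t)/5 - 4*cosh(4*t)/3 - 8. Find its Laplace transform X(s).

X(s) = 8*s/(5*(s^2 + 36)) - 4*s/(3*(s^2 - 16)) - 8/s

Apply the Laplace transform termwise.
L{-8} = -8/s; (-4/3)·[L{cosh(4t)} = s/(s^2 - 16)]; (8/5)·[L{cos(6t)} = s/(s^2 + 36)].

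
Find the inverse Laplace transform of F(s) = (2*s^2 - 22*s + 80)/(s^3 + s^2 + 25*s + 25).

Factor the denominator: s^3 + s^2 + 25*s + 25 = (s + 1)*(s^2 + 25).
Partial fraction decomposition gives [4/(s + 1)] + [-2*s/(s^2 + 25)] + [-20/(s^2 + 25)].
Invert each term: 4/(s + 1) ↔ 4e^(-t); -2·s/(s^2 + 25) ↔ -2cos(5t); -4·5/(s^2 + 25) ↔ -4sin(5t).

-4*sin(5*t) - 2*cos(5*t) + 4*exp(-t)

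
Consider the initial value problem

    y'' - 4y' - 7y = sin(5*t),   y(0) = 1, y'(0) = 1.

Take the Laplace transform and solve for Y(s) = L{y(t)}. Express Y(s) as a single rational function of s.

Transform both sides with L{·}.
Using L{y''} = s^2 Y - s·y(0) - y'(0) and L{y'} = sY - y(0), with y(0) = 1, y'(0) = 1, the left side becomes (s^2 - 4*s - 7)Y - (s - 3).
The right side is L{sin(5*t)} = 5/(s^2 + 25).
So (s^2 - 4*s - 7)Y = 5/(s^2 + 25) + (s - 3).
Divide through and combine into a single rational function.

Y(s) = (s^3 - 3*s^2 + 25*s - 70)/(s^4 - 4*s^3 + 18*s^2 - 100*s - 175)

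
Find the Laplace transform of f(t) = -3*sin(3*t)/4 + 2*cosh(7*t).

2*s/(s^2 - 49) - 9/(4*(s^2 + 9))

The transform is linear, so treat each term independently.
(-3/4)·[L{sin(3t)} = 3/(s^2 + 9)]; (2)·[L{cosh(7t)} = s/(s^2 - 49)].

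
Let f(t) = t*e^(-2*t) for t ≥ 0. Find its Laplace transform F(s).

L{e^(-2t)} = 1/(s + 2).
Then apply L{t·g(t)} = -d/ds[G(s)] with G(s) = 1/(s + 2):
differentiating 1 time and applying the sign gives (s + 2)^(-2).

F(s) = (s + 2)^(-2)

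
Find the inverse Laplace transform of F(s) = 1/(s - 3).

Since L{e^(3t)} = 1/(s - 3), the inverse is e^(3*t).

exp(3*t)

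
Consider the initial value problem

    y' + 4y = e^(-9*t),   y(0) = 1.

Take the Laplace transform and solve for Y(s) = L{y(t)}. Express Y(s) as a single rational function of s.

Transform both sides with L{·}.
The derivative rules (L{y'} = sY - y(0) = sY - 1) turn the left side into (s + 4)Y - (1).
The right side is L{e^(-9*t)} = 1/(s + 9).
So (s + 4)Y = 1/(s + 9) + (1).
Divide through and combine into a single rational function.

Y(s) = (s + 10)/(s^2 + 13*s + 36)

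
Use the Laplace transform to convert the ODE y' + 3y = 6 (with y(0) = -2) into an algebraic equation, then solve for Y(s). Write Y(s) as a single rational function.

Y(s) = (-2*s + 6)/(s^2 + 3*s)

Transform both sides with L{·}.
With L{y'} = sY - y(0) = sY - (-2): the LHS transforms to (s + 3)Y - (-2).
The right side is L{6} = 6/s.
So (s + 3)Y = 6/s + (-2).
Solve for Y(s) and write it as one ratio of polynomials.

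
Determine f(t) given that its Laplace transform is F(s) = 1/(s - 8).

f(t) = exp(8*t)

Since L{e^(8t)} = 1/(s - 8), the inverse is e^(8*t).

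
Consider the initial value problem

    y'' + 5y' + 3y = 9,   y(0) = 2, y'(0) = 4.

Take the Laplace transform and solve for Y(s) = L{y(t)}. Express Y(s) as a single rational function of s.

Laplace-transform each side.
With L{y''} = s^2 Y - s·y(0) - y'(0) and L{y'} = sY - y(0), with y(0) = 2, y'(0) = 4: the LHS transforms to (s^2 + 5*s + 3)Y - (2*s + 14).
The right side is L{9} = 9/s.
So (s^2 + 5*s + 3)Y = 9/s + (2*s + 14).
Isolate Y and clear denominators.

Y(s) = (2*s^2 + 14*s + 9)/(s^3 + 5*s^2 + 3*s)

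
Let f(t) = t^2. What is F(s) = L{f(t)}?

L{t^2} = 2!/s^3 = 2/s^3.

F(s) = 2/s^3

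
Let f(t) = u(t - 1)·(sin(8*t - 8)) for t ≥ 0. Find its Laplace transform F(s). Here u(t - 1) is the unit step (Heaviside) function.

By the second shifting theorem, L{u(t - c)·g(t - c)} = e^(-cs)·G(s) with c = 1 and G(s) = L{g(t)}.
L{sin(8t)} = 8/(s^2 + 64).

F(s) = 8*exp(-s)/(s^2 + 64)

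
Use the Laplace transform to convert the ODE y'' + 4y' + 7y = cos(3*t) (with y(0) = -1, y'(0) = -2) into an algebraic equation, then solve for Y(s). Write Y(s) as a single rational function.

Transform both sides with L{·}.
With L{y''} = s^2 Y - s·y(0) - y'(0) and L{y'} = sY - y(0), with y(0) = -1, y'(0) = -2: the LHS transforms to (s^2 + 4*s + 7)Y - (-s - 6).
The right side is L{cos(3*t)} = s/(s^2 + 9).
So (s^2 + 4*s + 7)Y = s/(s^2 + 9) + (-s - 6).
Isolate Y and clear denominators.

Y(s) = (-s^3 - 6*s^2 - 8*s - 54)/(s^4 + 4*s^3 + 16*s^2 + 36*s + 63)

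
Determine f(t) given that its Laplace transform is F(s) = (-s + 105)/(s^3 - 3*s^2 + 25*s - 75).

f(t) = 3*exp(3*t) - 2*sin(5*t) - 3*cos(5*t)

Factor the denominator: s^3 - 3*s^2 + 25*s - 75 = (s - 3)*(s^2 + 25).
Partial fraction decomposition gives [3/(s - 3)] + [-3*s/(s^2 + 25)] + [-10/(s^2 + 25)].
Invert each term: 3/(s - 3) ↔ 3e^(3t); -3·s/(s^2 + 25) ↔ -3cos(5t); -2·5/(s^2 + 25) ↔ -2sin(5t).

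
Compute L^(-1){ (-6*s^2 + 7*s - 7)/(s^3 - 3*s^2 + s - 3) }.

-4*exp(3*t) + sin(t) - 2*cos(t)

Factor the denominator: s^3 - 3*s^2 + s - 3 = (s - 3)*(s^2 + 1).
Partial fraction decomposition gives [-4/(s - 3)] + [-2*s/(s^2 + 1)] + [1/(s^2 + 1)].
Invert each term: -4/(s - 3) ↔ -4e^(3t); -2·s/(s^2 + 1) ↔ -2cos(t); 1·1/(s^2 + 1) ↔ sin(t).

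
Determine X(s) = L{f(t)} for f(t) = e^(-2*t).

L{1} = 1/s.
By the first shifting theorem, multiplying by e^(-2t) replaces s with s + 2.

X(s) = 1/(s + 2)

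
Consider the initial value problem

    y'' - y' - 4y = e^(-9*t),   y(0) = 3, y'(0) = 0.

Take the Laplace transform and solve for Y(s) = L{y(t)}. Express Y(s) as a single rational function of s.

Laplace-transform each side.
Using L{y''} = s^2 Y - s·y(0) - y'(0) and L{y'} = sY - y(0), with y(0) = 3, y'(0) = 0, the left side becomes (s^2 - s - 4)Y - (3*s - 3).
The right side is L{e^(-9*t)} = 1/(s + 9).
So (s^2 - s - 4)Y = 1/(s + 9) + (3*s - 3).
Divide through and combine into a single rational function.

Y(s) = (3*s^2 + 24*s - 26)/(s^3 + 8*s^2 - 13*s - 36)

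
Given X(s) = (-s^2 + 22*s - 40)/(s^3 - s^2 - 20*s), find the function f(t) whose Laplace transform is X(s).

Factor the denominator: s^3 - s^2 - 20*s = s*(s - 5)*(s + 4).
Partial fraction decomposition gives [2/s] + [1/(s - 5)] + [-4/(s + 4)].
Invert each term: 2/(s - 0) ↔ 2e^(0t); 1/(s - 5) ↔ e^(5t); -4/(s + 4) ↔ -4e^(-4t).

f(t) = exp(5*t) + 2 - 4*exp(-4*t)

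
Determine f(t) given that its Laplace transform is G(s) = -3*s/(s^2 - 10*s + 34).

Complete the square in the denominator: s^2 - 10*s + 34 = (s - 5)^2 + 3^2.
Split the numerator to match: -3*s = -3·(s - 5) - 5·3.
Invert each term: -3·(s - 5)/((s - 5)^2 + 9) ↔ -3e^(5t)cos(3t); -5·3/((s - 5)^2 + 9) ↔ -5e^(5t)sin(3t).

f(t) = -5*exp(5*t)*sin(3*t) - 3*exp(5*t)*cos(3*t)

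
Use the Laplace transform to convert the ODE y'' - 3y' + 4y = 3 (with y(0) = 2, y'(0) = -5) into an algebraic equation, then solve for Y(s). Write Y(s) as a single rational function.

Y(s) = (2*s^2 - 11*s + 3)/(s^3 - 3*s^2 + 4*s)

Laplace-transform each side.
Using L{y''} = s^2 Y - s·y(0) - y'(0) and L{y'} = sY - y(0), with y(0) = 2, y'(0) = -5, the left side becomes (s^2 - 3*s + 4)Y - (2*s - 11).
The right side is L{3} = 3/s.
So (s^2 - 3*s + 4)Y = 3/s + (2*s - 11).
Isolate Y and clear denominators.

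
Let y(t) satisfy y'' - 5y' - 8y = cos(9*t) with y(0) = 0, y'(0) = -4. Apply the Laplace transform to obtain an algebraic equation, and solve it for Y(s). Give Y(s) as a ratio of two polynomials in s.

Y(s) = (-4*s^2 + s - 324)/(s^4 - 5*s^3 + 73*s^2 - 405*s - 648)

Transform both sides with L{·}.
The derivative rules (L{y''} = s^2 Y - s·y(0) - y'(0) and L{y'} = sY - y(0), with y(0) = 0, y'(0) = -4) turn the left side into (s^2 - 5*s - 8)Y - (-4).
The right side is L{cos(9*t)} = s/(s^2 + 81).
So (s^2 - 5*s - 8)Y = s/(s^2 + 81) + (-4).
Isolate Y and clear denominators.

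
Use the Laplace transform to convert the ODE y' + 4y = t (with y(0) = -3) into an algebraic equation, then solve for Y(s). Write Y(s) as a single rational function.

Y(s) = (-3*s^2 + 1)/(s^3 + 4*s^2)

Transform both sides with L{·}.
With L{y'} = sY - y(0) = sY - (-3): the LHS transforms to (s + 4)Y - (-3).
The right side is L{t} = s^(-2).
So (s + 4)Y = s^(-2) + (-3).
Solve for Y(s) and write it as one ratio of polynomials.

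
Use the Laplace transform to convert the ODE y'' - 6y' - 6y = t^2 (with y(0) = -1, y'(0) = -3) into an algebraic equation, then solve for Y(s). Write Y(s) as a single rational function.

Take the Laplace transform of both sides.
The derivative rules (L{y''} = s^2 Y - s·y(0) - y'(0) and L{y'} = sY - y(0), with y(0) = -1, y'(0) = -3) turn the left side into (s^2 - 6*s - 6)Y - (-s + 3).
The right side is L{t^2} = 2/s^3.
So (s^2 - 6*s - 6)Y = 2/s^3 + (-s + 3).
Divide through and combine into a single rational function.

Y(s) = (-s^4 + 3*s^3 + 2)/(s^5 - 6*s^4 - 6*s^3)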